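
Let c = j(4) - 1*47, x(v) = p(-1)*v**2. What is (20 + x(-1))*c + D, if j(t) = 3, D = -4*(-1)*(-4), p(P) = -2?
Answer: -808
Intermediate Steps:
D = -16 (D = 4*(-4) = -16)
x(v) = -2*v**2
c = -44 (c = 3 - 1*47 = 3 - 47 = -44)
(20 + x(-1))*c + D = (20 - 2*(-1)**2)*(-44) - 16 = (20 - 2*1)*(-44) - 16 = (20 - 2)*(-44) - 16 = 18*(-44) - 16 = -792 - 16 = -808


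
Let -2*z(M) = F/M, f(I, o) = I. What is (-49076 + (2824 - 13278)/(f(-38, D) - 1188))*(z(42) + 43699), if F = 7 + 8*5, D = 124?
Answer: -110407707293509/51492 ≈ -2.1442e+9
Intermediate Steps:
F = 47 (F = 7 + 40 = 47)
z(M) = -47/(2*M)
(-49076 + (2824 - 13278)/(f(-38, D) - 1188))*(z(42) + 43699) = (-49076 + (2824 - 13278)/(-38 - 1188))*(-47/2/42 + 43699) = (-49076 - 10454/(-1226))*(-47/2*1/42 + 43699) = (-49076 - 10454*(-1/1226))*(-47/84 + 43699) = (-49076 + 5227/613)*(3670669/84) = -30078361/613*3670669/84 = -110407707293509/51492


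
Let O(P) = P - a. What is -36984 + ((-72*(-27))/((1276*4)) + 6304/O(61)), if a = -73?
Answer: -1578890807/42746 ≈ -36937.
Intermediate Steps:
O(P) = 73 + P (O(P) = P - 1*(-73) = P + 73 = 73 + P)
-36984 + ((-72*(-27))/((1276*4)) + 6304/O(61)) = -36984 + ((-72*(-27))/((1276*4)) + 6304/(73 + 61)) = -36984 + (1944/5104 + 6304/134) = -36984 + (1944*(1/5104) + 6304*(1/134)) = -36984 + (243/638 + 3152/67) = -36984 + 2027257/42746 = -1578890807/42746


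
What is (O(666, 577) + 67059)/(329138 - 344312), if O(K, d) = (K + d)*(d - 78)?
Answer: -343658/7587 ≈ -45.296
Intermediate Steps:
O(K, d) = (-78 + d)*(K + d) (O(K, d) = (K + d)*(-78 + d) = (-78 + d)*(K + d))
(O(666, 577) + 67059)/(329138 - 344312) = ((577**2 - 78*666 - 78*577 + 666*577) + 67059)/(329138 - 344312) = ((332929 - 51948 - 45006 + 384282) + 67059)/(-15174) = (620257 + 67059)*(-1/15174) = 687316*(-1/15174) = -343658/7587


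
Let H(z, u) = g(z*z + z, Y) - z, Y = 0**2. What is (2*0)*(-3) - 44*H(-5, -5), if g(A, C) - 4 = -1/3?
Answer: -1144/3 ≈ -381.33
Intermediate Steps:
Y = 0
g(A, C) = 11/3 (g(A, C) = 4 - 1/3 = 11/3)
H(z, u) = 11/3 - z
(2*0)*(-3) - 44*H(-5, -5) = (2*0)*(-3) - 44*(11/3 - 1*(-5)) = 0*(-3) - 44*(11/3 + 5) = 0 - 44*26/3 = 0 - 1144/3 = -1144/3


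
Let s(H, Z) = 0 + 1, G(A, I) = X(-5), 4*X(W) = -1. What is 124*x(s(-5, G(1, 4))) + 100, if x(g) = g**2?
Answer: 224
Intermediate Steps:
X(W) = -1/4 (X(W) = (1/4)*(-1) = -1/4)
G(A, I) = -1/4
s(H, Z) = 1
124*x(s(-5, G(1, 4))) + 100 = 124*1**2 + 100 = 124*1 + 100 = 124 + 100 = 224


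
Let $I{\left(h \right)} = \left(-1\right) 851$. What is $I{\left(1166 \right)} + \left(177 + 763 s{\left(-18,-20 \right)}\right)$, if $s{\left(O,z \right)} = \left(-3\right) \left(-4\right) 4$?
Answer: $35950$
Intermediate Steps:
$I{\left(h \right)} = -851$
$s{\left(O,z \right)} = 48$ ($s{\left(O,z \right)} = 12 \cdot 4 = 48$)
$I{\left(1166 \right)} + \left(177 + 763 s{\left(-18,-20 \right)}\right) = -851 + \left(177 + 763 \cdot 48\right) = -851 + \left(177 + 36624\right) = -851 + 36801 = 35950$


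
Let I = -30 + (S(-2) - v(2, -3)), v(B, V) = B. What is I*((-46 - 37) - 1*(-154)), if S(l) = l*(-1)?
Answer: -2130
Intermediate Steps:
S(l) = -l
I = -30 (I = -30 + (-1*(-2) - 1*2) = -30 + (2 - 2) = -30 + 0 = -30)
I*((-46 - 37) - 1*(-154)) = -30*((-46 - 37) - 1*(-154)) = -30*(-83 + 154) = -30*71 = -2130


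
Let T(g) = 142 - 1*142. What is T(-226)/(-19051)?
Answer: 0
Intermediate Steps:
T(g) = 0 (T(g) = 142 - 142 = 0)
T(-226)/(-19051) = 0/(-19051) = 0*(-1/19051) = 0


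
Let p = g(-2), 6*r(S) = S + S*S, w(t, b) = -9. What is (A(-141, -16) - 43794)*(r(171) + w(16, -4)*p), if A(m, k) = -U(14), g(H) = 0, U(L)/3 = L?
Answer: -214884072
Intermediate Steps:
U(L) = 3*L
r(S) = S/6 + S²/6 (r(S) = (S + S*S)/6 = (S + S²)/6 = S/6 + S²/6)
p = 0
A(m, k) = -42 (A(m, k) = -3*14 = -1*42 = -42)
(A(-141, -16) - 43794)*(r(171) + w(16, -4)*p) = (-42 - 43794)*((⅙)*171*(1 + 171) - 9*0) = -43836*((⅙)*171*172 + 0) = -43836*(4902 + 0) = -43836*4902 = -214884072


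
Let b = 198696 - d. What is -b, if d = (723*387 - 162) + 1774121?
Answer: 1855064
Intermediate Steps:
d = 2053760 (d = (279801 - 162) + 1774121 = 279639 + 1774121 = 2053760)
b = -1855064 (b = 198696 - 1*2053760 = 198696 - 2053760 = -1855064)
-b = -1*(-1855064) = 1855064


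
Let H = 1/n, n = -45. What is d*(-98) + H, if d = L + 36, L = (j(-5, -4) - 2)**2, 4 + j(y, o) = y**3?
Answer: -75838771/45 ≈ -1.6853e+6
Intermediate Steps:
j(y, o) = -4 + y**3
H = -1/45 (H = 1/(-45) = -1/45 ≈ -0.022222)
L = 17161 (L = ((-4 + (-5)**3) - 2)**2 = ((-4 - 125) - 2)**2 = (-129 - 2)**2 = (-131)**2 = 17161)
d = 17197 (d = 17161 + 36 = 17197)
d*(-98) + H = 17197*(-98) - 1/45 = -1685306 - 1/45 = -75838771/45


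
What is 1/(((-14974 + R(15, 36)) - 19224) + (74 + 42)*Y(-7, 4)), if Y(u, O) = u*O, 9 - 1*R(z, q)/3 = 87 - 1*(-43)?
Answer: -1/37809 ≈ -2.6449e-5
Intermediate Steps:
R(z, q) = -363 (R(z, q) = 27 - 3*(87 - 1*(-43)) = 27 - 3*(87 + 43) = 27 - 3*130 = 27 - 390 = -363)
Y(u, O) = O*u
1/(((-14974 + R(15, 36)) - 19224) + (74 + 42)*Y(-7, 4)) = 1/(((-14974 - 363) - 19224) + (74 + 42)*(4*(-7))) = 1/((-15337 - 19224) + 116*(-28)) = 1/(-34561 - 3248) = 1/(-37809) = -1/37809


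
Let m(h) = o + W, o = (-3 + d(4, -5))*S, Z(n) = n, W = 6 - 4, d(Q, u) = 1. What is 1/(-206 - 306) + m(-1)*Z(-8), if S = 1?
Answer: -1/512 ≈ -0.0019531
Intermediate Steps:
W = 2
o = -2 (o = (-3 + 1)*1 = -2*1 = -2)
m(h) = 0 (m(h) = -2 + 2 = 0)
1/(-206 - 306) + m(-1)*Z(-8) = 1/(-206 - 306) + 0*(-8) = 1/(-512) + 0 = -1/512 + 0 = -1/512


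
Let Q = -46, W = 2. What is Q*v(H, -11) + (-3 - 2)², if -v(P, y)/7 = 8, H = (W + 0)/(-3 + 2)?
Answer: 2601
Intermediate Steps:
H = -2 (H = (2 + 0)/(-3 + 2) = 2/(-1) = 2*(-1) = -2)
v(P, y) = -56 (v(P, y) = -7*8 = -56)
Q*v(H, -11) + (-3 - 2)² = -46*(-56) + (-3 - 2)² = 2576 + (-5)² = 2576 + 25 = 2601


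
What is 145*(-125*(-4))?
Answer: 72500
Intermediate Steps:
145*(-125*(-4)) = 145*500 = 72500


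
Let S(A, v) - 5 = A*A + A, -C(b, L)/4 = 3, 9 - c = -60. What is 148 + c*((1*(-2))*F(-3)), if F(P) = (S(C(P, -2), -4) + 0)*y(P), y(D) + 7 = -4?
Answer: 208114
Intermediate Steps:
c = 69 (c = 9 - 1*(-60) = 9 + 60 = 69)
C(b, L) = -12 (C(b, L) = -4*3 = -12)
y(D) = -11 (y(D) = -7 - 4 = -11)
S(A, v) = 5 + A + A² (S(A, v) = 5 + (A*A + A) = 5 + (A² + A) = 5 + (A + A²) = 5 + A + A²)
F(P) = -1507 (F(P) = ((5 - 12 + (-12)²) + 0)*(-11) = ((5 - 12 + 144) + 0)*(-11) = (137 + 0)*(-11) = 137*(-11) = -1507)
148 + c*((1*(-2))*F(-3)) = 148 + 69*((1*(-2))*(-1507)) = 148 + 69*(-2*(-1507)) = 148 + 69*3014 = 148 + 207966 = 208114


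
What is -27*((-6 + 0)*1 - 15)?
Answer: 567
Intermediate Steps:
-27*((-6 + 0)*1 - 15) = -27*(-6*1 - 15) = -27*(-6 - 15) = -27*(-21) = 567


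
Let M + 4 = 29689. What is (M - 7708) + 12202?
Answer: 34179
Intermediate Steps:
M = 29685 (M = -4 + 29689 = 29685)
(M - 7708) + 12202 = (29685 - 7708) + 12202 = 21977 + 12202 = 34179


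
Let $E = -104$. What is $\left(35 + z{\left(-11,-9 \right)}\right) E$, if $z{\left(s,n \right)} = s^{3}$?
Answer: $134784$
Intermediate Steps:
$\left(35 + z{\left(-11,-9 \right)}\right) E = \left(35 + \left(-11\right)^{3}\right) \left(-104\right) = \left(35 - 1331\right) \left(-104\right) = \left(-1296\right) \left(-104\right) = 134784$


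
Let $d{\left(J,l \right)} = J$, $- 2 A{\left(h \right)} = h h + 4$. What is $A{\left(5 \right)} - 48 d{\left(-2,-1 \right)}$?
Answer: $\frac{163}{2} \approx 81.5$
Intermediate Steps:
$A{\left(h \right)} = -2 - \frac{h^{2}}{2}$ ($A{\left(h \right)} = - \frac{h h + 4}{2} = - \frac{h^{2} + 4}{2} = - \frac{4 + h^{2}}{2} = -2 - \frac{h^{2}}{2}$)
$A{\left(5 \right)} - 48 d{\left(-2,-1 \right)} = \left(-2 - \frac{5^{2}}{2}\right) - -96 = \left(-2 - \frac{25}{2}\right) + 96 = - \frac{29}{2} + 96 = \frac{163}{2}$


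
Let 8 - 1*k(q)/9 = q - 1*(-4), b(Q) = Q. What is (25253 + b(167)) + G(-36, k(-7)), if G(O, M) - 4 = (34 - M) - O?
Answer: 25395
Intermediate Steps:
k(q) = 36 - 9*q (k(q) = 72 - 9*(q - 1*(-4)) = 72 - 9*(q + 4) = 72 - 9*(4 + q) = 72 + (-36 - 9*q) = 36 - 9*q)
G(O, M) = 38 - M - O (G(O, M) = 4 + ((34 - M) - O) = 4 + (34 - M - O) = 38 - M - O)
(25253 + b(167)) + G(-36, k(-7)) = (25253 + 167) + (38 - (36 - 9*(-7)) - 1*(-36)) = 25420 + (38 - (36 + 63) + 36) = 25420 + (38 - 1*99 + 36) = 25420 + (38 - 99 + 36) = 25420 - 25 = 25395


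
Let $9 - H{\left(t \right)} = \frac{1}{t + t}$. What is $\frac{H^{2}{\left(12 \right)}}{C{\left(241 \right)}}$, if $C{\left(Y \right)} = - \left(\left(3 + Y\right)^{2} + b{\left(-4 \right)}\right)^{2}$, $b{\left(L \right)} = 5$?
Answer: $- \frac{46225}{2041995272256} \approx -2.2637 \cdot 10^{-8}$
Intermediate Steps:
$H{\left(t \right)} = 9 - \frac{1}{2 t}$ ($H{\left(t \right)} = 9 - \frac{1}{t + t} = 9 - \frac{1}{2 t}$)
$C{\left(Y \right)} = - \left(5 + \left(3 + Y\right)^{2}\right)^{2}$ ($C{\left(Y \right)} = - \left(\left(3 + Y\right)^{2} + 5\right)^{2} = - \left(5 + \left(3 + Y\right)^{2}\right)^{2}$)
$\frac{H^{2}{\left(12 \right)}}{C{\left(241 \right)}} = \frac{\left(9 - \frac{1}{2 \cdot 12}\right)^{2}}{\left(-1\right) \left(5 + \left(3 + 241\right)^{2}\right)^{2}} = \frac{\left(9 - \frac{1}{24}\right)^{2}}{\left(-1\right) \left(5 + 244^{2}\right)^{2}} = \frac{\left(9 - \frac{1}{24}\right)^{2}}{\left(-1\right) \left(5 + 59536\right)^{2}} = \frac{\left(\frac{215}{24}\right)^{2}}{\left(-1\right) 59541^{2}} = \frac{46225}{576 \left(\left(-1\right) 3545130681\right)} = \frac{46225}{576 \left(-3545130681\right)} = \frac{46225}{576} \left(- \frac{1}{3545130681}\right) = - \frac{46225}{2041995272256}$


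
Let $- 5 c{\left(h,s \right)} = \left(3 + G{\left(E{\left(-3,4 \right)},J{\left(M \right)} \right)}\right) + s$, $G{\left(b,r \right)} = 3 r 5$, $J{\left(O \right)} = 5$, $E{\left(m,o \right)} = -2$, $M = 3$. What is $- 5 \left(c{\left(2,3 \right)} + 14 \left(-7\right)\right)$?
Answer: $571$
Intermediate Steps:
$G{\left(b,r \right)} = 15 r$
$c{\left(h,s \right)} = - \frac{78}{5} - \frac{s}{5}$ ($c{\left(h,s \right)} = - \frac{\left(3 + 15 \cdot 5\right) + s}{5} = - \frac{\left(3 + 75\right) + s}{5} = - \frac{78 + s}{5} = - \frac{78}{5} - \frac{s}{5}$)
$- 5 \left(c{\left(2,3 \right)} + 14 \left(-7\right)\right) = - 5 \left(\left(- \frac{78}{5} - \frac{3}{5}\right) + 14 \left(-7\right)\right) = - 5 \left(\left(- \frac{78}{5} - \frac{3}{5}\right) - 98\right) = - 5 \left(- \frac{81}{5} - 98\right) = \left(-5\right) \left(- \frac{571}{5}\right) = 571$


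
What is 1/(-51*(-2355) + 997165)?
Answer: 1/1117270 ≈ 8.9504e-7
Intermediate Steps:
1/(-51*(-2355) + 997165) = 1/(120105 + 997165) = 1/1117270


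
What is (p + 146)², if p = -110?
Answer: 1296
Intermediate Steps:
(p + 146)² = (-110 + 146)² = 36² = 1296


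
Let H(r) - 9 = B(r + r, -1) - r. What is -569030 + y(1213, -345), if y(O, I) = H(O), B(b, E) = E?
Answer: -570235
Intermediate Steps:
H(r) = 8 - r (H(r) = 9 + (-1 - r) = 8 - r)
y(O, I) = 8 - O
-569030 + y(1213, -345) = -569030 + (8 - 1*1213) = -569030 + (8 - 1213) = -569030 - 1205 = -570235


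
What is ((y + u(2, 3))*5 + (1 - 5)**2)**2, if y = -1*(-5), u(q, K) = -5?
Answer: 256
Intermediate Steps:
y = 5
((y + u(2, 3))*5 + (1 - 5)**2)**2 = ((5 - 5)*5 + (1 - 5)**2)**2 = (0*5 + (-4)**2)**2 = (0 + 16)**2 = 16**2 = 256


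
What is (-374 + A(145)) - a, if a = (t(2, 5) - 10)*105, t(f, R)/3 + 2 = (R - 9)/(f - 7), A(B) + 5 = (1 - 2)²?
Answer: 1050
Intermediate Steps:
A(B) = -4 (A(B) = -5 + (1 - 2)² = -5 + (-1)² = -5 + 1 = -4)
t(f, R) = -6 + 3*(-9 + R)/(-7 + f) (t(f, R) = -6 + 3*((R - 9)/(f - 7)) = -6 + 3*((-9 + R)/(-7 + f)) = -6 + 3*(-9 + R)/(-7 + f))
a = -1428 (a = (3*(5 + 5 - 2*2)/(-7 + 2) - 10)*105 = (3*(5 + 5 - 4)/(-5) - 10)*105 = (3*(-⅕)*6 - 10)*105 = (-18/5 - 10)*105 = -68/5*105 = -1428)
(-374 + A(145)) - a = (-374 - 4) - 1*(-1428) = -378 + 1428 = 1050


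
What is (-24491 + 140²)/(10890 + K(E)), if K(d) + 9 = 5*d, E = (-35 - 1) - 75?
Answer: -4891/10326 ≈ -0.47366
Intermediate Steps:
E = -111 (E = -36 - 75 = -111)
K(d) = -9 + 5*d
(-24491 + 140²)/(10890 + K(E)) = (-24491 + 140²)/(10890 + (-9 + 5*(-111))) = (-24491 + 19600)/(10890 + (-9 - 555)) = -4891/(10890 - 564) = -4891/10326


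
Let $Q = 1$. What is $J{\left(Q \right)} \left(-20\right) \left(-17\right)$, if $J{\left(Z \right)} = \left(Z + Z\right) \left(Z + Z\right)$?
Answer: $1360$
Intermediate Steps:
$J{\left(Z \right)} = 4 Z^{2}$ ($J{\left(Z \right)} = 2 Z 2 Z = 4 Z^{2}$)
$J{\left(Q \right)} \left(-20\right) \left(-17\right) = 4 \cdot 1^{2} \left(-20\right) \left(-17\right) = 4 \cdot 1 \left(-20\right) \left(-17\right) = 4 \left(-20\right) \left(-17\right) = \left(-80\right) \left(-17\right) = 1360$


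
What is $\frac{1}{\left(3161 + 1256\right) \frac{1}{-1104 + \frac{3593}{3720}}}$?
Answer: $- \frac{4103287}{16431240} \approx -0.24972$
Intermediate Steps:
$\frac{1}{\left(3161 + 1256\right) \frac{1}{-1104 + \frac{3593}{3720}}} = \frac{1}{4417 \frac{1}{-1104 + 3593 \cdot \frac{1}{3720}}} = \frac{1}{4417 \frac{1}{-1104 + \frac{3593}{3720}}} = \frac{1}{4417 \frac{1}{- \frac{4103287}{3720}}} = \frac{1}{4417 \left(- \frac{3720}{4103287}\right)} = \frac{1}{- \frac{16431240}{4103287}} = - \frac{4103287}{16431240}$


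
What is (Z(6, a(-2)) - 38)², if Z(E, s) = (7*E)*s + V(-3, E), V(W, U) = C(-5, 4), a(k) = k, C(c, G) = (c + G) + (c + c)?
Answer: 17689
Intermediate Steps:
C(c, G) = G + 3*c (C(c, G) = (G + c) + 2*c = G + 3*c)
V(W, U) = -11 (V(W, U) = 4 + 3*(-5) = 4 - 15 = -11)
Z(E, s) = -11 + 7*E*s (Z(E, s) = (7*E)*s - 11 = 7*E*s - 11 = -11 + 7*E*s)
(Z(6, a(-2)) - 38)² = ((-11 + 7*6*(-2)) - 38)² = ((-11 - 84) - 38)² = (-95 - 38)² = (-133)² = 17689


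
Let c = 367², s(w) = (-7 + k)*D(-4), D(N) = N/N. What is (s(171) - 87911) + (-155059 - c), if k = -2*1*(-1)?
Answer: -377664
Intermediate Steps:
D(N) = 1
k = 2 (k = -2*(-1) = 2)
s(w) = -5 (s(w) = (-7 + 2)*1 = -5*1 = -5)
c = 134689
(s(171) - 87911) + (-155059 - c) = (-5 - 87911) + (-155059 - 1*134689) = -87916 + (-155059 - 134689) = -87916 - 289748 = -377664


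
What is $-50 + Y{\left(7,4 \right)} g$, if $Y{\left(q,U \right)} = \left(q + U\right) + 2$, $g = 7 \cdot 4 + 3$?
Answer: $353$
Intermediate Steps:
$g = 31$ ($g = 28 + 3 = 31$)
$Y{\left(q,U \right)} = 2 + U + q$ ($Y{\left(q,U \right)} = \left(U + q\right) + 2 = 2 + U + q$)
$-50 + Y{\left(7,4 \right)} g = -50 + \left(2 + 4 + 7\right) 31 = -50 + 13 \cdot 31 = -50 + 403 = 353$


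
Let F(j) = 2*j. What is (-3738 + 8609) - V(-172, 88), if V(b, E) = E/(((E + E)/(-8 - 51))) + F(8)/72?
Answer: 88205/18 ≈ 4900.3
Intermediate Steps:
V(b, E) = -527/18 (V(b, E) = E/(((E + E)/(-8 - 51))) + (2*8)/72 = E/(((2*E)/(-59))) + 16*(1/72) = E/(((2*E)*(-1/59))) + 2/9 = E/((-2*E/59)) + 2/9 = E*(-59/(2*E)) + 2/9 = -59/2 + 2/9 = -527/18)
(-3738 + 8609) - V(-172, 88) = (-3738 + 8609) - 1*(-527/18) = 4871 + 527/18 = 88205/18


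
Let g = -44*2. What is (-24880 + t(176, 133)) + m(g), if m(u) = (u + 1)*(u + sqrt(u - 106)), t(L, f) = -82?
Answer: -17306 - 87*I*sqrt(194) ≈ -17306.0 - 1211.8*I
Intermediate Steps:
g = -88
m(u) = (1 + u)*(u + sqrt(-106 + u))
(-24880 + t(176, 133)) + m(g) = (-24880 - 82) + (-88 + (-88)**2 + sqrt(-106 - 88) - 88*sqrt(-106 - 88)) = -24962 + (-88 + 7744 + sqrt(-194) - 88*I*sqrt(194)) = -24962 + (-88 + 7744 + I*sqrt(194) - 88*I*sqrt(194)) = -24962 + (7656 - 87*I*sqrt(194)) = -17306 - 87*I*sqrt(194)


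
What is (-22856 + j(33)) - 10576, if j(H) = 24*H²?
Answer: -7296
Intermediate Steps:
(-22856 + j(33)) - 10576 = (-22856 + 24*33²) - 10576 = (-22856 + 24*1089) - 10576 = (-22856 + 26136) - 10576 = 3280 - 10576 = -7296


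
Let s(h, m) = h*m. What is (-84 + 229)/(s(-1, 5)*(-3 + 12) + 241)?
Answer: 145/196 ≈ 0.73980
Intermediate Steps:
(-84 + 229)/(s(-1, 5)*(-3 + 12) + 241) = (-84 + 229)/((-1*5)*(-3 + 12) + 241) = 145/(-5*9 + 241) = 145/(-45 + 241) = 145/196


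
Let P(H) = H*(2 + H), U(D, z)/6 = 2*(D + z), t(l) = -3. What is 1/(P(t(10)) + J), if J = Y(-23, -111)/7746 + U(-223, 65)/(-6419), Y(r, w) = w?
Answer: 16573858/54379543 ≈ 0.30478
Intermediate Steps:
U(D, z) = 12*D + 12*z (U(D, z) = 6*(2*(D + z)) = 6*(2*D + 2*z) = 12*D + 12*z)
J = 4657969/16573858 (J = -111/7746 + (12*(-223) + 12*65)/(-6419) = -111*1/7746 + (-2676 + 780)*(-1/6419) = -37/2582 - 1896*(-1/6419) = -37/2582 + 1896/6419 = 4657969/16573858 ≈ 0.28104)
1/(P(t(10)) + J) = 1/(-3*(2 - 3) + 4657969/16573858) = 1/(-3*(-1) + 4657969/16573858) = 1/(3 + 4657969/16573858) = 1/(54379543/16573858) = 16573858/54379543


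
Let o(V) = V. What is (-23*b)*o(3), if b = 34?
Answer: -2346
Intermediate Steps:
(-23*b)*o(3) = -23*34*3 = -782*3 = -2346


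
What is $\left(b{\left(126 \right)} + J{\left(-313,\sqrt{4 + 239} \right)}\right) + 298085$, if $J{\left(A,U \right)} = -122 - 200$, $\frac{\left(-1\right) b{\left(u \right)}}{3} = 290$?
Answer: $296893$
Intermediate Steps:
$b{\left(u \right)} = -870$ ($b{\left(u \right)} = \left(-3\right) 290 = -870$)
$J{\left(A,U \right)} = -322$
$\left(b{\left(126 \right)} + J{\left(-313,\sqrt{4 + 239} \right)}\right) + 298085 = \left(-870 - 322\right) + 298085 = -1192 + 298085 = 296893$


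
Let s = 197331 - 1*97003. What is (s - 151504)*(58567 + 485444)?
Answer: -27840306936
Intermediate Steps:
s = 100328 (s = 197331 - 97003 = 100328)
(s - 151504)*(58567 + 485444) = (100328 - 151504)*(58567 + 485444) = -51176*544011 = -27840306936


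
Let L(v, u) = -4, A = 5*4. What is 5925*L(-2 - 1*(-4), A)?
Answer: -23700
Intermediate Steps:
A = 20
5925*L(-2 - 1*(-4), A) = 5925*(-4) = -23700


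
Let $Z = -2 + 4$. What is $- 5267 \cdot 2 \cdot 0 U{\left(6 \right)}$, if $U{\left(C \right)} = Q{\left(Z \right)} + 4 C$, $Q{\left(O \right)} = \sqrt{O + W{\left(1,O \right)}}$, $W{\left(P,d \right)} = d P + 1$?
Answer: $0$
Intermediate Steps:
$Z = 2$
$W{\left(P,d \right)} = 1 + P d$ ($W{\left(P,d \right)} = P d + 1 = 1 + P d$)
$Q{\left(O \right)} = \sqrt{1 + 2 O}$ ($Q{\left(O \right)} = \sqrt{O + \left(1 + 1 O\right)} = \sqrt{O + \left(1 + O\right)} = \sqrt{1 + 2 O}$)
$U{\left(C \right)} = \sqrt{5} + 4 C$ ($U{\left(C \right)} = \sqrt{1 + 2 \cdot 2} + 4 C = \sqrt{1 + 4} + 4 C = \sqrt{5} + 4 C$)
$- 5267 \cdot 2 \cdot 0 U{\left(6 \right)} = - 5267 \cdot 2 \cdot 0 \left(\sqrt{5} + 4 \cdot 6\right) = - 5267 \cdot 0 \left(\sqrt{5} + 24\right) = - 5267 \cdot 0 \left(24 + \sqrt{5}\right) = \left(-5267\right) 0 = 0$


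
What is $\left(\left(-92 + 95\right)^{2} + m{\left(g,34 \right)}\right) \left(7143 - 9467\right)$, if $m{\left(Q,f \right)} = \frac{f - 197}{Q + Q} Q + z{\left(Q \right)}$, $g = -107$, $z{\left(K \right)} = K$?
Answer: $417158$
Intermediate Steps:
$m{\left(Q,f \right)} = - \frac{197}{2} + Q + \frac{f}{2}$ ($m{\left(Q,f \right)} = \frac{f - 197}{Q + Q} Q + Q = \frac{-197 + f}{2 Q} Q + Q = \left(- \frac{197}{2} + \frac{f}{2}\right) + Q = - \frac{197}{2} + Q + \frac{f}{2}$)
$\left(\left(-92 + 95\right)^{2} + m{\left(g,34 \right)}\right) \left(7143 - 9467\right) = \left(\left(-92 + 95\right)^{2} - \frac{377}{2}\right) \left(7143 - 9467\right) = \left(3^{2} - \frac{377}{2}\right) \left(-2324\right) = \left(9 - \frac{377}{2}\right) \left(-2324\right) = \left(- \frac{359}{2}\right) \left(-2324\right) = 417158$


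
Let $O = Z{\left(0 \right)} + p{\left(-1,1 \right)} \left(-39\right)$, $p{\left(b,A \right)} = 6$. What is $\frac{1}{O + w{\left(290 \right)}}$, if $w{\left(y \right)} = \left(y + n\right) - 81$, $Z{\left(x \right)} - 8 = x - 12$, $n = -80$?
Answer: $- \frac{1}{109} \approx -0.0091743$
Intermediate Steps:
$Z{\left(x \right)} = -4 + x$ ($Z{\left(x \right)} = 8 + \left(x - 12\right) = 8 + \left(-12 + x\right) = -4 + x$)
$w{\left(y \right)} = -161 + y$ ($w{\left(y \right)} = \left(y - 80\right) - 81 = \left(-80 + y\right) - 81 = -161 + y$)
$O = -238$ ($O = \left(-4 + 0\right) + 6 \left(-39\right) = -4 - 234 = -238$)
$\frac{1}{O + w{\left(290 \right)}} = \frac{1}{-238 + \left(-161 + 290\right)} = \frac{1}{-238 + 129} = \frac{1}{-109} = - \frac{1}{109}$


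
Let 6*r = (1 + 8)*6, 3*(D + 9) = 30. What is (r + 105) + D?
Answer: 115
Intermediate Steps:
D = 1 (D = -9 + (⅓)*30 = -9 + 10 = 1)
r = 9 (r = ((1 + 8)*6)/6 = (9*6)/6 = (⅙)*54 = 9)
(r + 105) + D = (9 + 105) + 1 = 114 + 1 = 115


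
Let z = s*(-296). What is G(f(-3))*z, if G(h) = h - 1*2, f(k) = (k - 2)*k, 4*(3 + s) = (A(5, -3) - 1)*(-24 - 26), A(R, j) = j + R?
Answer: 59644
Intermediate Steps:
A(R, j) = R + j
s = -31/2 (s = -3 + (((5 - 3) - 1)*(-24 - 26))/4 = -3 + ((2 - 1)*(-50))/4 = -3 + (1*(-50))/4 = -3 + (¼)*(-50) = -3 - 25/2 = -31/2 ≈ -15.500)
f(k) = k*(-2 + k) (f(k) = (-2 + k)*k = k*(-2 + k))
G(h) = -2 + h (G(h) = h - 2 = -2 + h)
z = 4588 (z = -31/2*(-296) = 4588)
G(f(-3))*z = (-2 - 3*(-2 - 3))*4588 = (-2 - 3*(-5))*4588 = (-2 + 15)*4588 = 13*4588 = 59644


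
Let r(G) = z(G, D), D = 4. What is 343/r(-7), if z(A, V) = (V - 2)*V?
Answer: 343/8 ≈ 42.875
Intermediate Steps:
z(A, V) = V*(-2 + V) (z(A, V) = (-2 + V)*V = V*(-2 + V))
r(G) = 8 (r(G) = 4*(-2 + 4) = 4*2 = 8)
343/r(-7) = 343/8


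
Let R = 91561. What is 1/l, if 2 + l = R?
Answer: 1/91559 ≈ 1.0922e-5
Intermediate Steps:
l = 91559 (l = -2 + 91561 = 91559)
1/l = 1/91559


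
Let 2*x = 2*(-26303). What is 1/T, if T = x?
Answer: -1/26303 ≈ -3.8018e-5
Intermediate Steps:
x = -26303 (x = (2*(-26303))/2 = (½)*(-52606) = -26303)
T = -26303
1/T = 1/(-26303) = -1/26303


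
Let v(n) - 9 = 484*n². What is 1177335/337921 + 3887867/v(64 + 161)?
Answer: 30161453338022/8279912343789 ≈ 3.6427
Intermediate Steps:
v(n) = 9 + 484*n²
1177335/337921 + 3887867/v(64 + 161) = 1177335/337921 + 3887867/(9 + 484*(64 + 161)²) = 1177335*(1/337921) + 3887867/(9 + 484*225²) = 1177335/337921 + 3887867/(9 + 484*50625) = 1177335/337921 + 3887867/(9 + 24502500) = 1177335/337921 + 3887867/24502509 = 30161453338022/8279912343789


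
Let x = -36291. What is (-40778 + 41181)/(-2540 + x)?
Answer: -31/2987 ≈ -0.010378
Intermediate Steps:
(-40778 + 41181)/(-2540 + x) = (-40778 + 41181)/(-2540 - 36291) = 403/(-38831) = 403*(-1/38831) = -31/2987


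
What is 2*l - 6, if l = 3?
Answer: 0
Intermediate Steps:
2*l - 6 = 2*3 - 6 = 6 - 6 = 0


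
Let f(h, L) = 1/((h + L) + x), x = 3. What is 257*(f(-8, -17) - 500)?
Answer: -2827257/22 ≈ -1.2851e+5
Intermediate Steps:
f(h, L) = 1/(3 + L + h) (f(h, L) = 1/((h + L) + 3) = 1/((L + h) + 3) = 1/(3 + L + h))
257*(f(-8, -17) - 500) = 257*(1/(3 - 17 - 8) - 500) = 257*(1/(-22) - 500) = 257*(-1/22 - 500) = 257*(-11001/22) = -2827257/22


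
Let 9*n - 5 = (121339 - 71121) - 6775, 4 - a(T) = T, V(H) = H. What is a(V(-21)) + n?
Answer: 43673/9 ≈ 4852.6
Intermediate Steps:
a(T) = 4 - T
n = 43448/9 (n = 5/9 + ((121339 - 71121) - 6775)/9 = 5/9 + (50218 - 6775)/9 = 5/9 + (⅑)*43443 = 5/9 + 4827 = 43448/9 ≈ 4827.6)
a(V(-21)) + n = (4 - 1*(-21)) + 43448/9 = (4 + 21) + 43448/9 = 25 + 43448/9 = 43673/9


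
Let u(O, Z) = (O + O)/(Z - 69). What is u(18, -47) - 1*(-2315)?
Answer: 67126/29 ≈ 2314.7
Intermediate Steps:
u(O, Z) = 2*O/(-69 + Z) (u(O, Z) = (2*O)/(-69 + Z) = 2*O/(-69 + Z))
u(18, -47) - 1*(-2315) = 2*18/(-69 - 47) - 1*(-2315) = 2*18/(-116) + 2315 = 2*18*(-1/116) + 2315 = -9/29 + 2315 = 67126/29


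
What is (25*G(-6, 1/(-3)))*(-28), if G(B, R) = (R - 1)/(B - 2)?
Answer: -350/3 ≈ -116.67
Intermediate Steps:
G(B, R) = (-1 + R)/(-2 + B)
(25*G(-6, 1/(-3)))*(-28) = (25*((-1 + 1/(-3))/(-2 - 6)))*(-28) = (25*((-1 + 1*(-1/3))/(-8)))*(-28) = (25*(-(-1 - 1/3)/8))*(-28) = (25*(-1/8*(-4/3)))*(-28) = (25*(1/6))*(-28) = (25/6)*(-28) = -350/3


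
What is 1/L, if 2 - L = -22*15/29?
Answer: 29/388 ≈ 0.074742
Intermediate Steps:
L = 388/29 (L = 2 - (-22*15)/29 = 2 - (-330)/29 = 2 - 1*(-330/29) = 2 + 330/29 = 388/29 ≈ 13.379)
1/L = 1/(388/29) = 29/388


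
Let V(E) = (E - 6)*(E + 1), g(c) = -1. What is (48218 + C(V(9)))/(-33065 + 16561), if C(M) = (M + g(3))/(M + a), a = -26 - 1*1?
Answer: -144683/49512 ≈ -2.9222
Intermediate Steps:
a = -27 (a = -26 - 1 = -27)
V(E) = (1 + E)*(-6 + E) (V(E) = (-6 + E)*(1 + E) = (1 + E)*(-6 + E))
C(M) = (-1 + M)/(-27 + M) (C(M) = (M - 1)/(M - 27) = (-1 + M)/(-27 + M))
(48218 + C(V(9)))/(-33065 + 16561) = (48218 + (-1 + (-6 + 9² - 5*9))/(-27 + (-6 + 9² - 5*9)))/(-33065 + 16561) = (48218 + (-1 + (-6 + 81 - 45))/(-27 + (-6 + 81 - 45)))/(-16504) = (48218 + (-1 + 30)/(-27 + 30))*(-1/16504) = (48218 + 29/3)*(-1/16504) = (144683/3)*(-1/16504) = -144683/49512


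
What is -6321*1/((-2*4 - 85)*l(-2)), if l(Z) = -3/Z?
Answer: 4214/93 ≈ 45.312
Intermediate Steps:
-6321*1/((-2*4 - 85)*l(-2)) = -6321*2/(3*(-2*4 - 85)) = -6321*2/(3*(-8 - 85)) = -6321/((3/2)*(-93)) = -6321/(-279/2) = -6321*(-2/279) = 4214/93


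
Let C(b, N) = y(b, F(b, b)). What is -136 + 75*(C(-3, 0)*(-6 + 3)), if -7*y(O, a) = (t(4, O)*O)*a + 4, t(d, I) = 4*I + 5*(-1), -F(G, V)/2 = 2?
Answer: -45952/7 ≈ -6564.6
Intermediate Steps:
F(G, V) = -4 (F(G, V) = -2*2 = -4)
t(d, I) = -5 + 4*I (t(d, I) = 4*I - 5 = -5 + 4*I)
y(O, a) = -4/7 - O*a*(-5 + 4*O)/7 (y(O, a) = -(((-5 + 4*O)*O)*a + 4)/7 = -((O*(-5 + 4*O))*a + 4)/7 = -(O*a*(-5 + 4*O) + 4)/7 = -(4 + O*a*(-5 + 4*O))/7 = -4/7 - O*a*(-5 + 4*O)/7)
C(b, N) = -4/7 + 4*b*(-5 + 4*b)/7 (C(b, N) = -4/7 - 1/7*b*(-4)*(-5 + 4*b) = -4/7 + 4*b*(-5 + 4*b)/7)
-136 + 75*(C(-3, 0)*(-6 + 3)) = -136 + 75*((-4/7 + (4/7)*(-3)*(-5 + 4*(-3)))*(-6 + 3)) = -136 + 75*((-4/7 + (4/7)*(-3)*(-5 - 12))*(-3)) = -136 + 75*((-4/7 + (4/7)*(-3)*(-17))*(-3)) = -136 + 75*((-4/7 + 204/7)*(-3)) = -136 + 75*((200/7)*(-3)) = -136 + 75*(-600/7) = -136 - 45000/7 = -45952/7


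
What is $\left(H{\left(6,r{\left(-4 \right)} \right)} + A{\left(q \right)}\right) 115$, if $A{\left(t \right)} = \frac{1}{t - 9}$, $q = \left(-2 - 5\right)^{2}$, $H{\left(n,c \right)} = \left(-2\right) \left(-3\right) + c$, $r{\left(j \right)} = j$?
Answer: $\frac{1863}{8} \approx 232.88$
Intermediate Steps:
$H{\left(n,c \right)} = 6 + c$
$q = 49$ ($q = \left(-7\right)^{2} = 49$)
$A{\left(t \right)} = \frac{1}{-9 + t}$
$\left(H{\left(6,r{\left(-4 \right)} \right)} + A{\left(q \right)}\right) 115 = \left(\left(6 - 4\right) + \frac{1}{-9 + 49}\right) 115 = \left(2 + \frac{1}{40}\right) 115 = \frac{81}{40} \cdot 115 = \frac{1863}{8}$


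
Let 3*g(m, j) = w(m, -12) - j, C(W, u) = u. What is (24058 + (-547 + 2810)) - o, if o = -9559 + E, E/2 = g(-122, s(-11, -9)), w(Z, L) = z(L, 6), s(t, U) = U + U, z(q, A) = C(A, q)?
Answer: 35876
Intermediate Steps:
z(q, A) = q
s(t, U) = 2*U
w(Z, L) = L
g(m, j) = -4 - j/3 (g(m, j) = (-12 - j)/3 = -4 - j/3)
E = 4 (E = 2*(-4 - 2*(-9)/3) = 2*(-4 - 1/3*(-18)) = 2*(-4 + 6) = 2*2 = 4)
o = -9555 (o = -9559 + 4 = -9555)
(24058 + (-547 + 2810)) - o = (24058 + (-547 + 2810)) - 1*(-9555) = (24058 + 2263) + 9555 = 26321 + 9555 = 35876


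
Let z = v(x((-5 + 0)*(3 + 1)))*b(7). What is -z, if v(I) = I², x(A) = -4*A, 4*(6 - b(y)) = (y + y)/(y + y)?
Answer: -36800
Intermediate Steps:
b(y) = 23/4 (b(y) = 6 - (y + y)/(4*(y + y)) = 6 - 2*y/(4*(2*y)) = 6 - 2*y*1/(2*y)/4 = 6 - ¼*1 = 6 - ¼ = 23/4)
z = 36800 (z = (-4*(-5 + 0)*(3 + 1))²*(23/4) = (-(-20)*4)²*(23/4) = (-4*(-20))²*(23/4) = 80²*(23/4) = 6400*(23/4) = 36800)
-z = -1*36800 = -36800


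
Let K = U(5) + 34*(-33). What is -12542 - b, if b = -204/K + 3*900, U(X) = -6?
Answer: -1432765/94 ≈ -15242.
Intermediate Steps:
K = -1128 (K = -6 + 34*(-33) = -6 - 1122 = -1128)
b = 253817/94 (b = -204/(-1128) + 3*900 = -204*(-1/1128) + 2700 = 17/94 + 2700 = 253817/94 ≈ 2700.2)
-12542 - b = -12542 - 1*253817/94 = -12542 - 253817/94 = -1432765/94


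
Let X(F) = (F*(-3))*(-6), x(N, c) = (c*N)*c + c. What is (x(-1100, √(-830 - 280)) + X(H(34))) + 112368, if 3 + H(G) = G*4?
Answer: 1335762 + I*√1110 ≈ 1.3358e+6 + 33.317*I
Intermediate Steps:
H(G) = -3 + 4*G (H(G) = -3 + G*4 = -3 + 4*G)
x(N, c) = c + N*c² (x(N, c) = (N*c)*c + c = N*c² + c = c + N*c²)
X(F) = 18*F (X(F) = -3*F*(-6) = 18*F)
(x(-1100, √(-830 - 280)) + X(H(34))) + 112368 = (√(-830 - 280)*(1 - 1100*√(-830 - 280)) + 18*(-3 + 4*34)) + 112368 = (√(-1110)*(1 - 1100*I*√1110) + 18*(-3 + 136)) + 112368 = ((I*√1110)*(1 - 1100*I*√1110) + 18*133) + 112368 = ((I*√1110)*(1 - 1100*I*√1110) + 2394) + 112368 = (I*√1110*(1 - 1100*I*√1110) + 2394) + 112368 = (2394 + I*√1110*(1 - 1100*I*√1110)) + 112368 = 114762 + I*√1110*(1 - 1100*I*√1110)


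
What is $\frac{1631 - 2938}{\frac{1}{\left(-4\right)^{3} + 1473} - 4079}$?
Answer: $\frac{1841563}{5747310} \approx 0.32042$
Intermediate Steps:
$\frac{1631 - 2938}{\frac{1}{\left(-4\right)^{3} + 1473} - 4079} = - \frac{1307}{\frac{1}{-64 + 1473} - 4079} = - \frac{1307}{\frac{1}{1409} - 4079} = - \frac{1307}{- \frac{5747310}{1409}} = \left(-1307\right) \left(- \frac{1409}{5747310}\right) = \frac{1841563}{5747310}$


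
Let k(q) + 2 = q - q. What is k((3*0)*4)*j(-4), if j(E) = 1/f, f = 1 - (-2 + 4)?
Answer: 2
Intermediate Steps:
f = -1 (f = 1 - 1*2 = 1 - 2 = -1)
k(q) = -2 (k(q) = -2 + (q - q) = -2 + 0 = -2)
j(E) = -1 (j(E) = 1/(-1) = 1*(-1) = -1)
k((3*0)*4)*j(-4) = -2*(-1) = 2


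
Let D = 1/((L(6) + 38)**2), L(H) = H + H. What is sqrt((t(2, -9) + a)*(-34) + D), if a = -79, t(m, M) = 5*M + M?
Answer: sqrt(11305001)/50 ≈ 67.246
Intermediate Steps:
t(m, M) = 6*M
L(H) = 2*H
D = 1/2500 (D = 1/((2*6 + 38)**2) = 1/((12 + 38)**2) = 1/(50**2) = 1/2500 ≈ 0.00040000)
sqrt((t(2, -9) + a)*(-34) + D) = sqrt((6*(-9) - 79)*(-34) + 1/2500) = sqrt((-54 - 79)*(-34) + 1/2500) = sqrt(-133*(-34) + 1/2500) = sqrt(4522 + 1/2500) = sqrt(11305001/2500) = sqrt(11305001)/50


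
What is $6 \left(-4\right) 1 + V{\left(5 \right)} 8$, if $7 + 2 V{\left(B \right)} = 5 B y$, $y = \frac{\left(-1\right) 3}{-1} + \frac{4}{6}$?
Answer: $\frac{944}{3} \approx 314.67$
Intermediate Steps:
$y = \frac{11}{3}$ ($y = \left(-3\right) \left(-1\right) + 4 \cdot \frac{1}{6} = 3 + \frac{2}{3} = \frac{11}{3} \approx 3.6667$)
$V{\left(B \right)} = - \frac{7}{2} + \frac{55 B}{6}$ ($V{\left(B \right)} = - \frac{7}{2} + \frac{5 B \frac{11}{3}}{2} = - \frac{7}{2} + \frac{\frac{55}{3} B}{2} = - \frac{7}{2} + \frac{55 B}{6}$)
$6 \left(-4\right) 1 + V{\left(5 \right)} 8 = 6 \left(-4\right) 1 + \left(- \frac{7}{2} + \frac{55}{6} \cdot 5\right) 8 = \left(-24\right) 1 + \left(- \frac{7}{2} + \frac{275}{6}\right) 8 = -24 + \frac{127}{3} \cdot 8 = -24 + \frac{1016}{3} = \frac{944}{3}$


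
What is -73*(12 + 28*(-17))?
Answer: 33872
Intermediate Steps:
-73*(12 + 28*(-17)) = -73*(12 - 476) = -73*(-464) = 33872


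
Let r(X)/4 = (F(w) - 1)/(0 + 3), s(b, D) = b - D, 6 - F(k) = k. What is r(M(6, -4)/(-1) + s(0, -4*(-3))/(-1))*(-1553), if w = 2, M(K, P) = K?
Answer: -6212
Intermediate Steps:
F(k) = 6 - k
r(X) = 4 (r(X) = 4*(((6 - 1*2) - 1)/(0 + 3)) = 4*(((6 - 2) - 1)/3) = 4*((4 - 1)*(⅓)) = 4*(3*(⅓)) = 4*1 = 4)
r(M(6, -4)/(-1) + s(0, -4*(-3))/(-1))*(-1553) = 4*(-1553) = -6212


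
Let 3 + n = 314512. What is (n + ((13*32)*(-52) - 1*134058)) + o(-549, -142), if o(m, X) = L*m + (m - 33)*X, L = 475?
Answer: -19312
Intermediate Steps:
n = 314509 (n = -3 + 314512 = 314509)
o(m, X) = 475*m + X*(-33 + m) (o(m, X) = 475*m + (m - 33)*X = 475*m + (-33 + m)*X = 475*m + X*(-33 + m))
(n + ((13*32)*(-52) - 1*134058)) + o(-549, -142) = (314509 + ((13*32)*(-52) - 1*134058)) + (-33*(-142) + 475*(-549) - 142*(-549)) = (314509 + (416*(-52) - 134058)) + (4686 - 260775 + 77958) = (314509 + (-21632 - 134058)) - 178131 = (314509 - 155690) - 178131 = 158819 - 178131 = -19312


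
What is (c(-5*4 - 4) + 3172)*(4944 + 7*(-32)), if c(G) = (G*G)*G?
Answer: -50277440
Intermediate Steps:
c(G) = G³ (c(G) = G²*G = G³)
(c(-5*4 - 4) + 3172)*(4944 + 7*(-32)) = ((-5*4 - 4)³ + 3172)*(4944 + 7*(-32)) = ((-20 - 4)³ + 3172)*(4944 - 224) = ((-24)³ + 3172)*4720 = (-13824 + 3172)*4720 = -10652*4720 = -50277440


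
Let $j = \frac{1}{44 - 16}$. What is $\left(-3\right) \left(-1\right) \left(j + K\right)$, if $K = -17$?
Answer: $- \frac{1425}{28} \approx -50.893$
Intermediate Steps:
$j = \frac{1}{28} \approx 0.035714$
$\left(-3\right) \left(-1\right) \left(j + K\right) = \left(-3\right) \left(-1\right) \left(\frac{1}{28} - 17\right) = 3 \left(- \frac{475}{28}\right) = - \frac{1425}{28}$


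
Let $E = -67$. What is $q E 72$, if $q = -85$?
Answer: $410040$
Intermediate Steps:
$q E 72 = \left(-85\right) \left(-67\right) 72 = 5695 \cdot 72 = 410040$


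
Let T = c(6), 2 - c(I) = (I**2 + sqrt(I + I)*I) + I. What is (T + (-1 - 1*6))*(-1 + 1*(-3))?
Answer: 188 + 48*sqrt(3) ≈ 271.14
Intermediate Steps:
c(I) = 2 - I - I**2 - sqrt(2)*I**(3/2) (c(I) = 2 - ((I**2 + sqrt(I + I)*I) + I) = 2 - ((I**2 + sqrt(2*I)*I) + I) = 2 - ((I**2 + (sqrt(2)*sqrt(I))*I) + I) = 2 - ((I**2 + sqrt(2)*I**(3/2)) + I) = 2 - (I + I**2 + sqrt(2)*I**(3/2)) = 2 + (-I - I**2 - sqrt(2)*I**(3/2)) = 2 - I - I**2 - sqrt(2)*I**(3/2))
T = -40 - 12*sqrt(3) (T = 2 - 1*6 - 1*6**2 - sqrt(2)*6**(3/2) = 2 - 6 - 1*36 - sqrt(2)*6*sqrt(6) = 2 - 6 - 36 - 12*sqrt(3) = -40 - 12*sqrt(3) ≈ -60.785)
(T + (-1 - 1*6))*(-1 + 1*(-3)) = ((-40 - 12*sqrt(3)) + (-1 - 1*6))*(-1 + 1*(-3)) = ((-40 - 12*sqrt(3)) + (-1 - 6))*(-1 - 3) = ((-40 - 12*sqrt(3)) - 7)*(-4) = (-47 - 12*sqrt(3))*(-4) = 188 + 48*sqrt(3)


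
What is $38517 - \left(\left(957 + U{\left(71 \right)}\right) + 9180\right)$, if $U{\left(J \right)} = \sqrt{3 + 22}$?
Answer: $28375$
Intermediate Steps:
$U{\left(J \right)} = 5$ ($U{\left(J \right)} = \sqrt{25} = 5$)
$38517 - \left(\left(957 + U{\left(71 \right)}\right) + 9180\right) = 38517 - \left(\left(957 + 5\right) + 9180\right) = 38517 - \left(962 + 9180\right) = 38517 - 10142 = 28375$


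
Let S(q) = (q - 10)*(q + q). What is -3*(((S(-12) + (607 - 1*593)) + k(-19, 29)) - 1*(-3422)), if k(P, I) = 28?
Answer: -11976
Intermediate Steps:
S(q) = 2*q*(-10 + q) (S(q) = (-10 + q)*(2*q) = 2*q*(-10 + q))
-3*(((S(-12) + (607 - 1*593)) + k(-19, 29)) - 1*(-3422)) = -3*(((2*(-12)*(-10 - 12) + (607 - 1*593)) + 28) - 1*(-3422)) = -3*(((2*(-12)*(-22) + (607 - 593)) + 28) + 3422) = -3*(((528 + 14) + 28) + 3422) = -3*((542 + 28) + 3422) = -3*(570 + 3422) = -3*3992 = -11976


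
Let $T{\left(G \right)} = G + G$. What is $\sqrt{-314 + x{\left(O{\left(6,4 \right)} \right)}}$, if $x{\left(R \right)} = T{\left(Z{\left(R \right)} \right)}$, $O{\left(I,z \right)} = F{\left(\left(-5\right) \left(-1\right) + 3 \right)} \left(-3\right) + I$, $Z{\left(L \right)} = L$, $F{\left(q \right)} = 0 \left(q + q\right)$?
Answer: $i \sqrt{302} \approx 17.378 i$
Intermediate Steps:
$F{\left(q \right)} = 0$ ($F{\left(q \right)} = 0 \cdot 2 q = 0$)
$O{\left(I,z \right)} = I$ ($O{\left(I,z \right)} = 0 \left(-3\right) + I = 0 + I = I$)
$T{\left(G \right)} = 2 G$
$x{\left(R \right)} = 2 R$
$\sqrt{-314 + x{\left(O{\left(6,4 \right)} \right)}} = \sqrt{-314 + 2 \cdot 6} = \sqrt{-314 + 12} = \sqrt{-302} = i \sqrt{302}$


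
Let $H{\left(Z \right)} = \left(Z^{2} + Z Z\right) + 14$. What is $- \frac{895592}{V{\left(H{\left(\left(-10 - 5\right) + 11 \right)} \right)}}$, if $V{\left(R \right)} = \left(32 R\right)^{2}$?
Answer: $- \frac{111949}{270848} \approx -0.41333$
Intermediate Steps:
$H{\left(Z \right)} = 14 + 2 Z^{2}$ ($H{\left(Z \right)} = \left(Z^{2} + Z^{2}\right) + 14 = 2 Z^{2} + 14 = 14 + 2 Z^{2}$)
$V{\left(R \right)} = 1024 R^{2}$
$- \frac{895592}{V{\left(H{\left(\left(-10 - 5\right) + 11 \right)} \right)}} = - \frac{895592}{1024 \left(14 + 2 \left(\left(-10 - 5\right) + 11\right)^{2}\right)^{2}} = - \frac{895592}{1024 \left(14 + 2 \left(-15 + 11\right)^{2}\right)^{2}} = - \frac{895592}{1024 \left(14 + 2 \left(-4\right)^{2}\right)^{2}} = - \frac{895592}{1024 \left(14 + 2 \cdot 16\right)^{2}} = - \frac{895592}{1024 \left(14 + 32\right)^{2}} = - \frac{895592}{1024 \cdot 46^{2}} = - \frac{895592}{1024 \cdot 2116} = - \frac{895592}{2166784} = \left(-895592\right) \frac{1}{2166784} = - \frac{111949}{270848}$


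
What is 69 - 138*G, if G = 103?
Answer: -14145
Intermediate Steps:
69 - 138*G = 69 - 138*103 = 69 - 14214 = -14145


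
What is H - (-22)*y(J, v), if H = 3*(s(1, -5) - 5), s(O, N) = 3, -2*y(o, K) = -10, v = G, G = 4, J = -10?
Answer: 104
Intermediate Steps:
v = 4
y(o, K) = 5 (y(o, K) = -1/2*(-10) = 5)
H = -6 (H = 3*(3 - 5) = 3*(-2) = -6)
H - (-22)*y(J, v) = -6 - (-22)*5 = -6 - 22*(-5) = -6 + 110 = 104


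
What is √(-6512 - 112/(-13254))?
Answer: 2*I*√32366226/141 ≈ 80.697*I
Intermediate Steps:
√(-6512 - 112/(-13254)) = √(-6512 - 112*(-1/13254)) = √(-6512 + 56/6627) = √(-43154968/6627) = 2*I*√32366226/141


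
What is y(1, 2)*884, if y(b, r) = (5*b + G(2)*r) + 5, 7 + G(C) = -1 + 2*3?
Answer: 5304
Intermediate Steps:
G(C) = -2 (G(C) = -7 + (-1 + 2*3) = -7 + (-1 + 6) = -7 + 5 = -2)
y(b, r) = 5 - 2*r + 5*b (y(b, r) = (5*b - 2*r) + 5 = (-2*r + 5*b) + 5 = 5 - 2*r + 5*b)
y(1, 2)*884 = (5 - 2*2 + 5*1)*884 = (5 - 4 + 5)*884 = 6*884 = 5304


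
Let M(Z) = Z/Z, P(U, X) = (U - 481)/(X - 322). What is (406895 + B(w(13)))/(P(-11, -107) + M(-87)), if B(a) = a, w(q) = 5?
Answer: 58186700/307 ≈ 1.8953e+5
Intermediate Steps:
P(U, X) = (-481 + U)/(-322 + X)
M(Z) = 1
(406895 + B(w(13)))/(P(-11, -107) + M(-87)) = (406895 + 5)/((-481 - 11)/(-322 - 107) + 1) = 406900/(-492/(-429) + 1) = 406900/(-1/429*(-492) + 1) = 406900/(164/143 + 1) = 406900/(307/143) = 406900*(143/307) = 58186700/307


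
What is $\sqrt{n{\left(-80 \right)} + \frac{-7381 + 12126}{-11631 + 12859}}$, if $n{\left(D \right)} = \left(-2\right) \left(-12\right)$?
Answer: $\frac{\sqrt{10504619}}{614} \approx 5.2786$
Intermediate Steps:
$n{\left(D \right)} = 24$
$\sqrt{n{\left(-80 \right)} + \frac{-7381 + 12126}{-11631 + 12859}} = \sqrt{24 + \frac{-7381 + 12126}{-11631 + 12859}} = \sqrt{24 + \frac{4745}{1228}} = \sqrt{\frac{34217}{1228}} = \frac{\sqrt{10504619}}{614}$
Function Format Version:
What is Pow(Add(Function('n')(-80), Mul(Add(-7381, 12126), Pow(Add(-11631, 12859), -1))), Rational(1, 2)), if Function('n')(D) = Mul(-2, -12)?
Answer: Mul(Rational(1, 614), Pow(10504619, Rational(1, 2))) ≈ 5.2786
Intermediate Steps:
Function('n')(D) = 24
Pow(Add(Function('n')(-80), Mul(Add(-7381, 12126), Pow(Add(-11631, 12859), -1))), Rational(1, 2)) = Pow(Add(24, Mul(Add(-7381, 12126), Pow(Add(-11631, 12859), -1))), Rational(1, 2)) = Pow(Add(24, Mul(4745, Pow(1228, -1))), Rational(1, 2)) = Pow(Add(24, Mul(4745, Rational(1, 1228))), Rational(1, 2)) = Pow(Add(24, Rational(4745, 1228)), Rational(1, 2)) = Pow(Rational(34217, 1228), Rational(1, 2)) = Mul(Rational(1, 614), Pow(10504619, Rational(1, 2)))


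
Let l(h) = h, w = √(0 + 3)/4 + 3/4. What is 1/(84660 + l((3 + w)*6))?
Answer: 56455/4780750533 - √3/4780750533 ≈ 1.1808e-5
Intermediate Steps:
w = ¾ + √3/4 (w = √3*(¼) + 3*(¼) = √3/4 + ¾ = ¾ + √3/4 ≈ 1.1830)
1/(84660 + l((3 + w)*6)) = 1/(84660 + (3 + (¾ + √3/4))*6) = 1/(84660 + (15/4 + √3/4)*6) = 1/(84660 + (45/2 + 3*√3/2)) = 1/(169365/2 + 3*√3/2)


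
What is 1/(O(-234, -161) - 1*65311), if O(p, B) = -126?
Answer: -1/65437 ≈ -1.5282e-5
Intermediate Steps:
1/(O(-234, -161) - 1*65311) = 1/(-126 - 1*65311) = 1/(-126 - 65311) = 1/(-65437) = -1/65437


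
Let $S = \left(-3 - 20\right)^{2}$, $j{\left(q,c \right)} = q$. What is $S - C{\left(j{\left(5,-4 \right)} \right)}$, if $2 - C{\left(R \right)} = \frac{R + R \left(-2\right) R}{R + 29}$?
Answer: $\frac{17873}{34} \approx 525.68$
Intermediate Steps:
$C{\left(R \right)} = 2 - \frac{R - 2 R^{2}}{29 + R}$ ($C{\left(R \right)} = 2 - \frac{R + R \left(-2\right) R}{R + 29} = 2 - \frac{R + - 2 R R}{29 + R} = 2 - \frac{R - 2 R^{2}}{29 + R}$)
$S = 529$ ($S = \left(-3 - 20\right)^{2} = \left(-23\right)^{2} = 529$)
$S - C{\left(j{\left(5,-4 \right)} \right)} = 529 - \frac{58 + 5 + 2 \cdot 5^{2}}{29 + 5} = 529 - \frac{58 + 5 + 2 \cdot 25}{34} = 529 - \frac{58 + 5 + 50}{34} = 529 - \frac{1}{34} \cdot 113 = 529 - \frac{113}{34} = \frac{17873}{34}$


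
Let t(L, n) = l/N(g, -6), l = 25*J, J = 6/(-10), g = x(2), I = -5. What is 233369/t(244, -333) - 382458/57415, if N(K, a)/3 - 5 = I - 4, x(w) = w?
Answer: 2143744490/11483 ≈ 1.8669e+5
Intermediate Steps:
g = 2
J = -⅗ (J = 6*(-⅒) = -⅗ ≈ -0.60000)
N(K, a) = -12 (N(K, a) = 15 + 3*(-5 - 4) = 15 + 3*(-9) = 15 - 27 = -12)
l = -15 (l = 25*(-⅗) = -15)
t(L, n) = 5/4 (t(L, n) = -15/(-12) = -15*(-1/12) = 5/4)
233369/t(244, -333) - 382458/57415 = 233369/(5/4) - 382458/57415 = 233369*(⅘) - 382458*1/57415 = 933476/5 - 382458/57415 = 2143744490/11483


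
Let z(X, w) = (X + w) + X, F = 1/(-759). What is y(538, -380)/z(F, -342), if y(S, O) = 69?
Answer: -52371/259580 ≈ -0.20175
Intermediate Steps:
F = -1/759 ≈ -0.0013175
z(X, w) = w + 2*X
y(538, -380)/z(F, -342) = 69/(-342 + 2*(-1/759)) = 69/(-342 - 2/759) = 69/(-259580/759) = 69*(-759/259580) = -52371/259580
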